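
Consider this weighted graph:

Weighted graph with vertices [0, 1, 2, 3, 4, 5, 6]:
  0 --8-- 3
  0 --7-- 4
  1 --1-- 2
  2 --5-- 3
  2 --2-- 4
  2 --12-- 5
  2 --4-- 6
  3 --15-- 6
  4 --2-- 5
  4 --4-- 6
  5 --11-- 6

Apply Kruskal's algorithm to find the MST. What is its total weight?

Applying Kruskal's algorithm (sort edges by weight, add if no cycle):
  Add (1,2) w=1
  Add (2,4) w=2
  Add (4,5) w=2
  Add (2,6) w=4
  Skip (4,6) w=4 (creates cycle)
  Add (2,3) w=5
  Add (0,4) w=7
  Skip (0,3) w=8 (creates cycle)
  Skip (5,6) w=11 (creates cycle)
  Skip (2,5) w=12 (creates cycle)
  Skip (3,6) w=15 (creates cycle)
MST weight = 21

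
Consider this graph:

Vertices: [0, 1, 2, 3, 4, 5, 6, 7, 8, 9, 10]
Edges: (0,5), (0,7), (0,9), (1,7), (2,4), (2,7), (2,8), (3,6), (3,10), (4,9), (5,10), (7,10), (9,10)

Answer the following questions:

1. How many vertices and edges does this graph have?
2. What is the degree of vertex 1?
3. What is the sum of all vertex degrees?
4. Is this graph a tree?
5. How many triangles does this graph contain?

Count: 11 vertices, 13 edges.
Vertex 1 has neighbors [7], degree = 1.
Handshaking lemma: 2 * 13 = 26.
A tree on 11 vertices has 10 edges. This graph has 13 edges (3 extra). Not a tree.
Number of triangles = 0.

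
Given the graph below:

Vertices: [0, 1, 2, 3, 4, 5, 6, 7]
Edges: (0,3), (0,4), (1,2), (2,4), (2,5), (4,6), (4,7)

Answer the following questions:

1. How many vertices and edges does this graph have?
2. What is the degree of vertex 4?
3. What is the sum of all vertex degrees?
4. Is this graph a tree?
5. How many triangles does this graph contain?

Count: 8 vertices, 7 edges.
Vertex 4 has neighbors [0, 2, 6, 7], degree = 4.
Handshaking lemma: 2 * 7 = 14.
A graph is a tree iff it is connected and has exactly n-1 edges. This graph is connected (all 8 vertices in one component) and has 8-1 = 7 edges. It is a tree.
Number of triangles = 0.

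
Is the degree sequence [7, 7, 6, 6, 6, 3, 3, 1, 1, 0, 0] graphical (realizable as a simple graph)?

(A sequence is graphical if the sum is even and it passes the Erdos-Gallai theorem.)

Sum of degrees = 40. Sum is even but fails Erdos-Gallai. The sequence is NOT graphical.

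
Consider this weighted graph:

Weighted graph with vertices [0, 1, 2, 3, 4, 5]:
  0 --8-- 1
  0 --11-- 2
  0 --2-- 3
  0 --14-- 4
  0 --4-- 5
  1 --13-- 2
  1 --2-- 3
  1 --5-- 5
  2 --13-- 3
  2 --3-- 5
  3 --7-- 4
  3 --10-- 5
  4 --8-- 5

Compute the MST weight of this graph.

Applying Kruskal's algorithm (sort edges by weight, add if no cycle):
  Add (0,3) w=2
  Add (1,3) w=2
  Add (2,5) w=3
  Add (0,5) w=4
  Skip (1,5) w=5 (creates cycle)
  Add (3,4) w=7
  Skip (0,1) w=8 (creates cycle)
  Skip (4,5) w=8 (creates cycle)
  Skip (3,5) w=10 (creates cycle)
  Skip (0,2) w=11 (creates cycle)
  Skip (1,2) w=13 (creates cycle)
  Skip (2,3) w=13 (creates cycle)
  Skip (0,4) w=14 (creates cycle)
MST weight = 18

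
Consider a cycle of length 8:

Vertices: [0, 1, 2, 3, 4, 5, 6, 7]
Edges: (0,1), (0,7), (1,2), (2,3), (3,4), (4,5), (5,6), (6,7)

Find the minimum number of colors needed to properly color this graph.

This is an even cycle (C_8). Even cycles are bipartite.
Chromatic number = 2.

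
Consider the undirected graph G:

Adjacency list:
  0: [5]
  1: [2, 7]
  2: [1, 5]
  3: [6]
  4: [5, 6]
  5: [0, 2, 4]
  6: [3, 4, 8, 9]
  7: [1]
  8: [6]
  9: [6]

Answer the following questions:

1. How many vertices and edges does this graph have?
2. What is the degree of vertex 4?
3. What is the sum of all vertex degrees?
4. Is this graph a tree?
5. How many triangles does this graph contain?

Count: 10 vertices, 9 edges.
Vertex 4 has neighbors [5, 6], degree = 2.
Handshaking lemma: 2 * 9 = 18.
A graph is a tree iff it is connected and has exactly n-1 edges. This graph is connected (all 10 vertices in one component) and has 10-1 = 9 edges. It is a tree.
Number of triangles = 0.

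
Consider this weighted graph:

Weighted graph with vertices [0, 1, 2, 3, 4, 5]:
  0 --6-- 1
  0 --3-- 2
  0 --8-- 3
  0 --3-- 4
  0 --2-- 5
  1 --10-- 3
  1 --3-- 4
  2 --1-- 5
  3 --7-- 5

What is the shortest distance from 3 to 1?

Using Dijkstra's algorithm from vertex 3:
Shortest path: 3 -> 1
Total weight: 10 = 10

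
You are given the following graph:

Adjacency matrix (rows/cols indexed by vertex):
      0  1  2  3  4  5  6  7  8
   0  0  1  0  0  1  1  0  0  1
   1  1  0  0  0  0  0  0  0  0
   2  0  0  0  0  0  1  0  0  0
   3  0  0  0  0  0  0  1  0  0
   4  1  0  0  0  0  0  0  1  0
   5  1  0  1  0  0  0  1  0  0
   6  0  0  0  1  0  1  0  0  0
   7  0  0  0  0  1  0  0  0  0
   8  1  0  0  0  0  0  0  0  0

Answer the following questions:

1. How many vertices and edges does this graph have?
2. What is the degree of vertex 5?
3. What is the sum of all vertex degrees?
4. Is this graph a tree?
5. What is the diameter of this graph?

Count: 9 vertices, 8 edges.
Vertex 5 has neighbors [0, 2, 6], degree = 3.
Handshaking lemma: 2 * 8 = 16.
A graph is a tree iff it is connected and has exactly n-1 edges. This graph is connected (all 9 vertices in one component) and has 9-1 = 8 edges. It is a tree.
Diameter (longest shortest path) = 5.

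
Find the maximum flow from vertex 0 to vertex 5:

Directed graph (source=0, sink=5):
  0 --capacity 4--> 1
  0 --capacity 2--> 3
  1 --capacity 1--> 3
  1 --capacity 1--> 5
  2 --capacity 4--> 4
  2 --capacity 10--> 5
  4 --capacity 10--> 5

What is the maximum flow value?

Computing max flow:
  Flow on (0->1): 1/4
  Flow on (1->5): 1/1
Maximum flow = 1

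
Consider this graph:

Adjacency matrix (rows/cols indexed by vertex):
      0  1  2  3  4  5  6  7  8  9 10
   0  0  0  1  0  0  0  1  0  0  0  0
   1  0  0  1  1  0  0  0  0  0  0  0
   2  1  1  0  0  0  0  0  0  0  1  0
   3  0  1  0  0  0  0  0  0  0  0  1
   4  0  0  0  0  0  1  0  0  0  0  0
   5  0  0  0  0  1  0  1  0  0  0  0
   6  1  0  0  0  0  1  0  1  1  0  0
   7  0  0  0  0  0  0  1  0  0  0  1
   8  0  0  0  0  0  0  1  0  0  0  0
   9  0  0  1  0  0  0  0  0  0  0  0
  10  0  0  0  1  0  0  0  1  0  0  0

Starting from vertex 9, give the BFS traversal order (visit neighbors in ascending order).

BFS from vertex 9 (neighbors processed in ascending order):
Visit order: 9, 2, 0, 1, 6, 3, 5, 7, 8, 10, 4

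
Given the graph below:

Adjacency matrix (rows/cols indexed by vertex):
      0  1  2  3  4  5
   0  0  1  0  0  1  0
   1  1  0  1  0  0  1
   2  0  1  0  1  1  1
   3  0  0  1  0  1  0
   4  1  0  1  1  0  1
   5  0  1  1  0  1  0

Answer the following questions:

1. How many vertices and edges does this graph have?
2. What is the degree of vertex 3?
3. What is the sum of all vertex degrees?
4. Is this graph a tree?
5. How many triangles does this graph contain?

Count: 6 vertices, 9 edges.
Vertex 3 has neighbors [2, 4], degree = 2.
Handshaking lemma: 2 * 9 = 18.
A tree on 6 vertices has 5 edges. This graph has 9 edges (4 extra). Not a tree.
Number of triangles = 3.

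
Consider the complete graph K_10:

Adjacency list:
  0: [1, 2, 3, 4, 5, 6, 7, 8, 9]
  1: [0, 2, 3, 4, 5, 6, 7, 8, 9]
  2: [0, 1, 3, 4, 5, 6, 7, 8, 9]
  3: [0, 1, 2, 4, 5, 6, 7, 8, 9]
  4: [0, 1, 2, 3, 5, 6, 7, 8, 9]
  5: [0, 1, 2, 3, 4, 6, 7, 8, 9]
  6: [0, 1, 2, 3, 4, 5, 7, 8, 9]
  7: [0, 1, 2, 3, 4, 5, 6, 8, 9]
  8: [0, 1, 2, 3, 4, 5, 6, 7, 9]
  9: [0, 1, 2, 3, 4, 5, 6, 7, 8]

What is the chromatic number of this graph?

In K_10, every vertex is adjacent to every other vertex.
Each vertex needs a unique color.
Chromatic number = 10.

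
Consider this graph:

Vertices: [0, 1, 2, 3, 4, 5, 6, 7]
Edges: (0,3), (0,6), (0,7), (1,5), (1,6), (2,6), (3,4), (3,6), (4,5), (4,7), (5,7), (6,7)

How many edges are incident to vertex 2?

Vertex 2 has neighbors [6], so deg(2) = 1.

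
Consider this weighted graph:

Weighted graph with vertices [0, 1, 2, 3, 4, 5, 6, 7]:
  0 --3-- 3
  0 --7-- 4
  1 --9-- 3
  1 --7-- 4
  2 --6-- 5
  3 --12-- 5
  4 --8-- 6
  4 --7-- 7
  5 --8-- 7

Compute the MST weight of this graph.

Applying Kruskal's algorithm (sort edges by weight, add if no cycle):
  Add (0,3) w=3
  Add (2,5) w=6
  Add (0,4) w=7
  Add (1,4) w=7
  Add (4,7) w=7
  Add (4,6) w=8
  Add (5,7) w=8
  Skip (1,3) w=9 (creates cycle)
  Skip (3,5) w=12 (creates cycle)
MST weight = 46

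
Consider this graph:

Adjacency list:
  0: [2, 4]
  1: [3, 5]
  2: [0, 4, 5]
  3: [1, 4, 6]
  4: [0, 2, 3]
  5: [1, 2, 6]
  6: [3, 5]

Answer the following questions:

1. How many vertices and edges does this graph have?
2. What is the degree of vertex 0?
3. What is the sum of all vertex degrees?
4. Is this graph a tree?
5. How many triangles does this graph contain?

Count: 7 vertices, 9 edges.
Vertex 0 has neighbors [2, 4], degree = 2.
Handshaking lemma: 2 * 9 = 18.
A tree on 7 vertices has 6 edges. This graph has 9 edges (3 extra). Not a tree.
Number of triangles = 1.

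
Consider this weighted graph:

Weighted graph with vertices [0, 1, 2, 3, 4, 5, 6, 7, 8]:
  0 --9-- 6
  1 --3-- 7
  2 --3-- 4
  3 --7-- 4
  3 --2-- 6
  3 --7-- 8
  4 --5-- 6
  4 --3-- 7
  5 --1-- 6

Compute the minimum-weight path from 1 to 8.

Using Dijkstra's algorithm from vertex 1:
Shortest path: 1 -> 7 -> 4 -> 3 -> 8
Total weight: 3 + 3 + 7 + 7 = 20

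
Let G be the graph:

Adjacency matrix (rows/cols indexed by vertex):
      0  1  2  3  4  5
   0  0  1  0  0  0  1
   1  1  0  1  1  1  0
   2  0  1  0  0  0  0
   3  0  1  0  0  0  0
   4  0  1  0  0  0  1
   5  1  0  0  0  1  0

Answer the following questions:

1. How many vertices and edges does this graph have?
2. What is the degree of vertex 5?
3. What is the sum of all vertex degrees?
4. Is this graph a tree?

Count: 6 vertices, 6 edges.
Vertex 5 has neighbors [0, 4], degree = 2.
Handshaking lemma: 2 * 6 = 12.
A tree on 6 vertices has 5 edges. This graph has 6 edges (1 extra). Not a tree.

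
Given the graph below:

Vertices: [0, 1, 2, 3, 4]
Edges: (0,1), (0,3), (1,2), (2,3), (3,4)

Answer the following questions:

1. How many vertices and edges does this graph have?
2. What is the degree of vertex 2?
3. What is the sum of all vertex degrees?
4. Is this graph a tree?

Count: 5 vertices, 5 edges.
Vertex 2 has neighbors [1, 3], degree = 2.
Handshaking lemma: 2 * 5 = 10.
A tree on 5 vertices has 4 edges. This graph has 5 edges (1 extra). Not a tree.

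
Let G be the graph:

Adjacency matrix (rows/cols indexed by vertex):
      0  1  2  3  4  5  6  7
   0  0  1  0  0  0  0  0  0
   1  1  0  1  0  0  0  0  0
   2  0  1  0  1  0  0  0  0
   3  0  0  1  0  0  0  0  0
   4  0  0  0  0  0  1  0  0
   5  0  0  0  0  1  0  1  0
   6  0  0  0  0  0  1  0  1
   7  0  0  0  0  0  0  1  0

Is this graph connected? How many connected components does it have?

Checking connectivity: the graph has 2 connected component(s).
Components: [[0, 1, 2, 3], [4, 5, 6, 7]]. The graph is NOT connected.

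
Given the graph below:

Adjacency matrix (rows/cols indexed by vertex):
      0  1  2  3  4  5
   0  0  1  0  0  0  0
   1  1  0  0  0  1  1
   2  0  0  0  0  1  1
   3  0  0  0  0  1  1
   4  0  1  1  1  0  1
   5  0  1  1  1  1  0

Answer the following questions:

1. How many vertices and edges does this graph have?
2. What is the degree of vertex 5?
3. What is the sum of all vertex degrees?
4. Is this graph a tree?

Count: 6 vertices, 8 edges.
Vertex 5 has neighbors [1, 2, 3, 4], degree = 4.
Handshaking lemma: 2 * 8 = 16.
A tree on 6 vertices has 5 edges. This graph has 8 edges (3 extra). Not a tree.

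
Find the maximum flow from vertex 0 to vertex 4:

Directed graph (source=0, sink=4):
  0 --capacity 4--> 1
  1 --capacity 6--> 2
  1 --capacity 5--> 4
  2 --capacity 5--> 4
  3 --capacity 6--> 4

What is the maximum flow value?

Computing max flow:
  Flow on (0->1): 4/4
  Flow on (1->4): 4/5
Maximum flow = 4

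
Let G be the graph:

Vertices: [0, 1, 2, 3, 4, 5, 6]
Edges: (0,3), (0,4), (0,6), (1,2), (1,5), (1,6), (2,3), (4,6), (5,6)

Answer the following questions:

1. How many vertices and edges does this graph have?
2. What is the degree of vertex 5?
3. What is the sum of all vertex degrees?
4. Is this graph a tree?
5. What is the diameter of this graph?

Count: 7 vertices, 9 edges.
Vertex 5 has neighbors [1, 6], degree = 2.
Handshaking lemma: 2 * 9 = 18.
A tree on 7 vertices has 6 edges. This graph has 9 edges (3 extra). Not a tree.
Diameter (longest shortest path) = 3.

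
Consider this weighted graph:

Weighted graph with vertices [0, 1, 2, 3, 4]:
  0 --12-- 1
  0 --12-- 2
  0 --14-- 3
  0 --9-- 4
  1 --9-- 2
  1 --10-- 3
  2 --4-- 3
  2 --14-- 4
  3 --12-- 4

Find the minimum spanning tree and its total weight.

Applying Kruskal's algorithm (sort edges by weight, add if no cycle):
  Add (2,3) w=4
  Add (0,4) w=9
  Add (1,2) w=9
  Skip (1,3) w=10 (creates cycle)
  Add (0,2) w=12
  Skip (0,1) w=12 (creates cycle)
  Skip (3,4) w=12 (creates cycle)
  Skip (0,3) w=14 (creates cycle)
  Skip (2,4) w=14 (creates cycle)
MST weight = 34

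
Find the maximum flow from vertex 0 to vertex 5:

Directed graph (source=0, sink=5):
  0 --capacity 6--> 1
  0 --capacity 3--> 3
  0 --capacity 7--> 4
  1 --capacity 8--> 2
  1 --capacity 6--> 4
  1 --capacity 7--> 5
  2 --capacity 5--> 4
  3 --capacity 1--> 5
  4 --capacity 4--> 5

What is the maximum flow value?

Computing max flow:
  Flow on (0->1): 6/6
  Flow on (0->3): 1/3
  Flow on (0->4): 4/7
  Flow on (1->5): 6/7
  Flow on (3->5): 1/1
  Flow on (4->5): 4/4
Maximum flow = 11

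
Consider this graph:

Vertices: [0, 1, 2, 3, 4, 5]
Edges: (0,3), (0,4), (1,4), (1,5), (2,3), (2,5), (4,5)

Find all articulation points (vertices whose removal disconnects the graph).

No articulation points. The graph is biconnected.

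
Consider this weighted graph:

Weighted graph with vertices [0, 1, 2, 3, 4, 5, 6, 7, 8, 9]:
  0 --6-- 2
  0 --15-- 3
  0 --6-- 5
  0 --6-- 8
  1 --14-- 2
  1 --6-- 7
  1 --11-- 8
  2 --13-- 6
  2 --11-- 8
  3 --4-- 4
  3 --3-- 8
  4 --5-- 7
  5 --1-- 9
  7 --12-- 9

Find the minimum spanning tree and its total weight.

Applying Kruskal's algorithm (sort edges by weight, add if no cycle):
  Add (5,9) w=1
  Add (3,8) w=3
  Add (3,4) w=4
  Add (4,7) w=5
  Add (0,8) w=6
  Add (0,5) w=6
  Add (0,2) w=6
  Add (1,7) w=6
  Skip (1,8) w=11 (creates cycle)
  Skip (2,8) w=11 (creates cycle)
  Skip (7,9) w=12 (creates cycle)
  Add (2,6) w=13
  Skip (1,2) w=14 (creates cycle)
  Skip (0,3) w=15 (creates cycle)
MST weight = 50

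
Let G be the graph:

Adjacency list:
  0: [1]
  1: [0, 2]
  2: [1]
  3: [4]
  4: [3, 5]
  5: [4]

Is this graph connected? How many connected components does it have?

Checking connectivity: the graph has 2 connected component(s).
Components: [[0, 1, 2], [3, 4, 5]]. The graph is NOT connected.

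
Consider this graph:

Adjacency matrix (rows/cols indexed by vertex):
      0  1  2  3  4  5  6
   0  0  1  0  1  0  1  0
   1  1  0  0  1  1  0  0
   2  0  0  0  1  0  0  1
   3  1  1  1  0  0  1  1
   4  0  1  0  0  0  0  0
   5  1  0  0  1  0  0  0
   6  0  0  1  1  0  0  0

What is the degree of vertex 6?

Vertex 6 has neighbors [2, 3], so deg(6) = 2.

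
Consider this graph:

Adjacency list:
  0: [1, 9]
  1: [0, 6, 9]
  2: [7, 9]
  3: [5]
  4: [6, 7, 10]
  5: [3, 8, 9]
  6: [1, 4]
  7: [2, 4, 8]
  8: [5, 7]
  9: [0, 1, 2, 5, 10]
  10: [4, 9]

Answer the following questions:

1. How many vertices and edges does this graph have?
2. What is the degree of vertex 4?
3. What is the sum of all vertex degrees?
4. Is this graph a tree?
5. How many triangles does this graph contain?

Count: 11 vertices, 14 edges.
Vertex 4 has neighbors [6, 7, 10], degree = 3.
Handshaking lemma: 2 * 14 = 28.
A tree on 11 vertices has 10 edges. This graph has 14 edges (4 extra). Not a tree.
Number of triangles = 1.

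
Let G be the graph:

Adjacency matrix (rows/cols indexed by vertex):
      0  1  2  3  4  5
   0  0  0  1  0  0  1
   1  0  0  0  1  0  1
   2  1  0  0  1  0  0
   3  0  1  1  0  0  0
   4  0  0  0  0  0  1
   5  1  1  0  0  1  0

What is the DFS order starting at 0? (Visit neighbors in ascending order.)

DFS from vertex 0 (neighbors processed in ascending order):
Visit order: 0, 2, 3, 1, 5, 4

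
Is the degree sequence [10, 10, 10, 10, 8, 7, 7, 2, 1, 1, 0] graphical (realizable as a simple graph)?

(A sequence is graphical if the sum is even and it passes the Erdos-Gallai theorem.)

Sum of degrees = 66. Sum is even but fails Erdos-Gallai. The sequence is NOT graphical.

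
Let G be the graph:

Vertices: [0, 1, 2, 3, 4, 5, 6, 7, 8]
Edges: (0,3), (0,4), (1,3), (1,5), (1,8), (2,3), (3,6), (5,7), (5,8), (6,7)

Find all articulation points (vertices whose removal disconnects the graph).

An articulation point is a vertex whose removal disconnects the graph.
Articulation points: [0, 3]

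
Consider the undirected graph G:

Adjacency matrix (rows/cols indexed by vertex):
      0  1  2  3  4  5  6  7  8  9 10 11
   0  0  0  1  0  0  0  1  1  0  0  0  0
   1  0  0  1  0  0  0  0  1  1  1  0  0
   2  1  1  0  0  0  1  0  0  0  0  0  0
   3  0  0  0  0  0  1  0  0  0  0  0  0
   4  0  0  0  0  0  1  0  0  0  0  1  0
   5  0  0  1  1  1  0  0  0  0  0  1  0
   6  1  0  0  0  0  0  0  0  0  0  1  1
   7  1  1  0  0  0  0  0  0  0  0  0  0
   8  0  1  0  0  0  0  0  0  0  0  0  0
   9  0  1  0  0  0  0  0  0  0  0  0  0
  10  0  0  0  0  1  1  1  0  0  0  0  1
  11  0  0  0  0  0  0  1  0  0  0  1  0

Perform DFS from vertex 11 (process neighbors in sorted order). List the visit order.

DFS from vertex 11 (neighbors processed in ascending order):
Visit order: 11, 6, 0, 2, 1, 7, 8, 9, 5, 3, 4, 10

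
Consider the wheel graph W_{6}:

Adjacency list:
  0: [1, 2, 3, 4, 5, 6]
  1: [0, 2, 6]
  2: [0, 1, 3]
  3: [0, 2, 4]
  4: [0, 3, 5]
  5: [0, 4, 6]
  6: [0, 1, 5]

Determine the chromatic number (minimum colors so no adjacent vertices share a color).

W_{6} = C_{6} plus a hub adjacent to every cycle vertex.
The outer cycle needs 2 colors (even cycle); the hub is adjacent to all of them so needs a fresh color.
Chromatic number = 2 + 1 = 3.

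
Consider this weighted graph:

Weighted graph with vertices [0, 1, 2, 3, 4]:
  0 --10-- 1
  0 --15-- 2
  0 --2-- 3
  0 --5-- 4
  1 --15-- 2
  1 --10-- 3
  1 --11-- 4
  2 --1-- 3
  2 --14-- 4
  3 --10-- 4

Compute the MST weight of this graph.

Applying Kruskal's algorithm (sort edges by weight, add if no cycle):
  Add (2,3) w=1
  Add (0,3) w=2
  Add (0,4) w=5
  Add (0,1) w=10
  Skip (1,3) w=10 (creates cycle)
  Skip (3,4) w=10 (creates cycle)
  Skip (1,4) w=11 (creates cycle)
  Skip (2,4) w=14 (creates cycle)
  Skip (0,2) w=15 (creates cycle)
  Skip (1,2) w=15 (creates cycle)
MST weight = 18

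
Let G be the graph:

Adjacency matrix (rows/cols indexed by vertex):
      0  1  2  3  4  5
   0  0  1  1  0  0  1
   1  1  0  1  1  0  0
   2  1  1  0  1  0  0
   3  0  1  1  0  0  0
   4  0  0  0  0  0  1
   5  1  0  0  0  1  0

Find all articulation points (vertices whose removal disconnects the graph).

An articulation point is a vertex whose removal disconnects the graph.
Articulation points: [0, 5]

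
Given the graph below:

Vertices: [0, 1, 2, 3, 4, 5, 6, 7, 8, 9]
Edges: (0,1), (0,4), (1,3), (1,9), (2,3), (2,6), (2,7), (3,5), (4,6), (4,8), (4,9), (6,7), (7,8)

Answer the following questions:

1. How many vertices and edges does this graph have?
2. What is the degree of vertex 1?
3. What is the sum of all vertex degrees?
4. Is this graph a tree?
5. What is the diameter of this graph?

Count: 10 vertices, 13 edges.
Vertex 1 has neighbors [0, 3, 9], degree = 3.
Handshaking lemma: 2 * 13 = 26.
A tree on 10 vertices has 9 edges. This graph has 13 edges (4 extra). Not a tree.
Diameter (longest shortest path) = 4.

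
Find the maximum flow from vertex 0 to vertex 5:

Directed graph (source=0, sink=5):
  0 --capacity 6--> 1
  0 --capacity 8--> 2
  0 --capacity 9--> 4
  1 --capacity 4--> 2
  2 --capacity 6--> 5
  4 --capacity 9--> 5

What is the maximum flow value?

Computing max flow:
  Flow on (0->1): 4/6
  Flow on (0->2): 2/8
  Flow on (0->4): 9/9
  Flow on (1->2): 4/4
  Flow on (2->5): 6/6
  Flow on (4->5): 9/9
Maximum flow = 15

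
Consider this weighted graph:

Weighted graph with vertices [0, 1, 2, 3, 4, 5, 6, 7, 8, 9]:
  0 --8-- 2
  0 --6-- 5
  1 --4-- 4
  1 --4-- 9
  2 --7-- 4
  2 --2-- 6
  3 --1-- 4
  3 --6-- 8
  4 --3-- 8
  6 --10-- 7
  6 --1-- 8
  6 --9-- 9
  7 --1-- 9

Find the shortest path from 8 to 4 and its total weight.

Using Dijkstra's algorithm from vertex 8:
Shortest path: 8 -> 4
Total weight: 3 = 3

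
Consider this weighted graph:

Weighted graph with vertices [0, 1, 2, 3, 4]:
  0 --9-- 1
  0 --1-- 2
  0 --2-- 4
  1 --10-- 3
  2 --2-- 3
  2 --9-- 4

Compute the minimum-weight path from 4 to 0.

Using Dijkstra's algorithm from vertex 4:
Shortest path: 4 -> 0
Total weight: 2 = 2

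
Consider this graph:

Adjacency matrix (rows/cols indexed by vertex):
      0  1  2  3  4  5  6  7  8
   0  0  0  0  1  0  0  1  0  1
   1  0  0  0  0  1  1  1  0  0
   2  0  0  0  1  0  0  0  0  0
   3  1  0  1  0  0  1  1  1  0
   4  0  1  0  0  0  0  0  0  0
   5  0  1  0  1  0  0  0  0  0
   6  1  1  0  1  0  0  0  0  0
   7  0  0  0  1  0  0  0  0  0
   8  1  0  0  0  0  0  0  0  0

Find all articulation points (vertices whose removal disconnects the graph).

An articulation point is a vertex whose removal disconnects the graph.
Articulation points: [0, 1, 3]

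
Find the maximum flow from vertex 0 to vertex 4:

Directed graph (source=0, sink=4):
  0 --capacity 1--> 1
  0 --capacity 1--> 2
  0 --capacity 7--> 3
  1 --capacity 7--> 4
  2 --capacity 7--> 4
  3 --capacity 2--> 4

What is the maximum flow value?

Computing max flow:
  Flow on (0->1): 1/1
  Flow on (0->2): 1/1
  Flow on (0->3): 2/7
  Flow on (1->4): 1/7
  Flow on (2->4): 1/7
  Flow on (3->4): 2/2
Maximum flow = 4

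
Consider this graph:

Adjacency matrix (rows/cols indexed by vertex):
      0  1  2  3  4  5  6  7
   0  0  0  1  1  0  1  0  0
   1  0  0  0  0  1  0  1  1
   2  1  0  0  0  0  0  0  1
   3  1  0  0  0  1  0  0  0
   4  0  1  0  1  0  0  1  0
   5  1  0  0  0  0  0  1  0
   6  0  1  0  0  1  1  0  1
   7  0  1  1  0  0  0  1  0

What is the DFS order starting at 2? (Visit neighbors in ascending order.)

DFS from vertex 2 (neighbors processed in ascending order):
Visit order: 2, 0, 3, 4, 1, 6, 5, 7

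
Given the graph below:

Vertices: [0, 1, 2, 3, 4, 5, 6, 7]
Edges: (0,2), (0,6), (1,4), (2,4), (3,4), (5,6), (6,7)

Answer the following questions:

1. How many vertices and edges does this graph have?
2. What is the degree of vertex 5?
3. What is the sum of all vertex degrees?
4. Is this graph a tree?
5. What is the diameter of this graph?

Count: 8 vertices, 7 edges.
Vertex 5 has neighbors [6], degree = 1.
Handshaking lemma: 2 * 7 = 14.
A graph is a tree iff it is connected and has exactly n-1 edges. This graph is connected (all 8 vertices in one component) and has 8-1 = 7 edges. It is a tree.
Diameter (longest shortest path) = 5.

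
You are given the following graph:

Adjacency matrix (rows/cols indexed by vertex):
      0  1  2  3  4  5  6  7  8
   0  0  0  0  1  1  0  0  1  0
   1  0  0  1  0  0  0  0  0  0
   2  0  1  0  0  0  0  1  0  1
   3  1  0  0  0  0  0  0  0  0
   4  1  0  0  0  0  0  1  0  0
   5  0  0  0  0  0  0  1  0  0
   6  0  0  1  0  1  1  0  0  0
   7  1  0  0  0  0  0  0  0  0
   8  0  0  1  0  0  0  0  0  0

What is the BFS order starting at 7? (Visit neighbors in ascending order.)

BFS from vertex 7 (neighbors processed in ascending order):
Visit order: 7, 0, 3, 4, 6, 2, 5, 1, 8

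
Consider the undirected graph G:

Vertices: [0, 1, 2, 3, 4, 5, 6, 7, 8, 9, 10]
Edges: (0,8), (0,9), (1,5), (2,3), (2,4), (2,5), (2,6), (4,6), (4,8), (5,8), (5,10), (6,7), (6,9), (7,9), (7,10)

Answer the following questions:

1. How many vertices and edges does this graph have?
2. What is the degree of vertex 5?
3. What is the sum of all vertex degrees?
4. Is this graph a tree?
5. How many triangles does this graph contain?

Count: 11 vertices, 15 edges.
Vertex 5 has neighbors [1, 2, 8, 10], degree = 4.
Handshaking lemma: 2 * 15 = 30.
A tree on 11 vertices has 10 edges. This graph has 15 edges (5 extra). Not a tree.
Number of triangles = 2.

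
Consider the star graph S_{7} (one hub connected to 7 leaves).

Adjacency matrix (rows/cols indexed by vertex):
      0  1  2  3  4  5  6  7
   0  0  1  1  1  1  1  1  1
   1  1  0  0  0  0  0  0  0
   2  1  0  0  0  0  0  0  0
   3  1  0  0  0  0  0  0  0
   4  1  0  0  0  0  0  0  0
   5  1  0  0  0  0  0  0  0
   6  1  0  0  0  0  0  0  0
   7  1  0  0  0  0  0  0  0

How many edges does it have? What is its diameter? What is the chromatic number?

Star graph S_{7}: the hub connects to all 7 leaves.
Edges = 7.
Diameter = 2 (any leaf to hub is 1, leaf to leaf through hub is 2).
Star graphs are bipartite (hub vs leaves), so chromatic number = 2.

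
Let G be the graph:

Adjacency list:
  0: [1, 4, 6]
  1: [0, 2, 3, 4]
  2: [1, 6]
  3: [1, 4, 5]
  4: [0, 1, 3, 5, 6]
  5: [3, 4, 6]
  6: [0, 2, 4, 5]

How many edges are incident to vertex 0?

Vertex 0 has neighbors [1, 4, 6], so deg(0) = 3.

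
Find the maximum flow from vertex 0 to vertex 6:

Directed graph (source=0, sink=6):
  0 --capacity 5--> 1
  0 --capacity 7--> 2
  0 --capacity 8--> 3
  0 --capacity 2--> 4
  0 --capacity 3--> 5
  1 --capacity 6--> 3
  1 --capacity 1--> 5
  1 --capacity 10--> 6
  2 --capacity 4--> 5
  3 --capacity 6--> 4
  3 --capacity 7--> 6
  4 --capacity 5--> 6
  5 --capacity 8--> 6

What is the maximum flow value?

Computing max flow:
  Flow on (0->1): 5/5
  Flow on (0->2): 4/7
  Flow on (0->3): 8/8
  Flow on (0->4): 2/2
  Flow on (0->5): 3/3
  Flow on (1->6): 5/10
  Flow on (2->5): 4/4
  Flow on (3->4): 1/6
  Flow on (3->6): 7/7
  Flow on (4->6): 3/5
  Flow on (5->6): 7/8
Maximum flow = 22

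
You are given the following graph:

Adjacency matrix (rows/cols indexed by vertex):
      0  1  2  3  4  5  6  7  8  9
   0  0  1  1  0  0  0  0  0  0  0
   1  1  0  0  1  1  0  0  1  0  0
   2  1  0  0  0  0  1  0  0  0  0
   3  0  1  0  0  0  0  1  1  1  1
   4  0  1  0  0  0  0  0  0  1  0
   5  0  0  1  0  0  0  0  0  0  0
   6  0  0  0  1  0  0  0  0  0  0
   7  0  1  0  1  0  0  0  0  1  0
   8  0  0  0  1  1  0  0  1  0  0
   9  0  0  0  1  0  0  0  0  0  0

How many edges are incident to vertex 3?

Vertex 3 has neighbors [1, 6, 7, 8, 9], so deg(3) = 5.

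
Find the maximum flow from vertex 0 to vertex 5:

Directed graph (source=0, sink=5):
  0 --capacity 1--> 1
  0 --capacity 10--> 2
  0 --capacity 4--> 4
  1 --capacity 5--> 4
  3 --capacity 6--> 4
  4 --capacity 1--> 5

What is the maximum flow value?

Computing max flow:
  Flow on (0->4): 1/4
  Flow on (4->5): 1/1
Maximum flow = 1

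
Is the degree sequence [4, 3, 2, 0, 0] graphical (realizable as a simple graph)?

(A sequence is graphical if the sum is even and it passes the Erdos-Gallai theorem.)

Sum of degrees = 9. Sum is odd, so the sequence is NOT graphical.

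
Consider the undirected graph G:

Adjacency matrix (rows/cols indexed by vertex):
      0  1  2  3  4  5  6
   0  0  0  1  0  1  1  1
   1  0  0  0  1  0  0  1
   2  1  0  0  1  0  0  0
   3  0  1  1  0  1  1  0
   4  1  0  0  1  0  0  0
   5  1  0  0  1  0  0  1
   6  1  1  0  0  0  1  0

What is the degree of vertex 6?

Vertex 6 has neighbors [0, 1, 5], so deg(6) = 3.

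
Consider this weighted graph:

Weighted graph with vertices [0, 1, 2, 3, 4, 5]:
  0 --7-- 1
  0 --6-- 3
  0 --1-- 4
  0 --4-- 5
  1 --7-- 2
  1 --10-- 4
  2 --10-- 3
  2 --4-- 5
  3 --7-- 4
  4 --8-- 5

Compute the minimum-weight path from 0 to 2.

Using Dijkstra's algorithm from vertex 0:
Shortest path: 0 -> 5 -> 2
Total weight: 4 + 4 = 8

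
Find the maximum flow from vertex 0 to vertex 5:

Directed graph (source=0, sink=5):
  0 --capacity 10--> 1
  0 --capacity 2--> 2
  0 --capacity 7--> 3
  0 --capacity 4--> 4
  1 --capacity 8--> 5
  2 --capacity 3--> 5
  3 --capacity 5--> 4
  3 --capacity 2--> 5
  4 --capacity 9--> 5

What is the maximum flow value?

Computing max flow:
  Flow on (0->1): 8/10
  Flow on (0->2): 2/2
  Flow on (0->3): 7/7
  Flow on (0->4): 4/4
  Flow on (1->5): 8/8
  Flow on (2->5): 2/3
  Flow on (3->4): 5/5
  Flow on (3->5): 2/2
  Flow on (4->5): 9/9
Maximum flow = 21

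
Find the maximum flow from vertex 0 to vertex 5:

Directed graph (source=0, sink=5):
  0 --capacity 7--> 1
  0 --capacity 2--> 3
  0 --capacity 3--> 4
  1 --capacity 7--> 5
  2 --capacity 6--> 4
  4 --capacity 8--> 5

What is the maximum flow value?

Computing max flow:
  Flow on (0->1): 7/7
  Flow on (0->4): 3/3
  Flow on (1->5): 7/7
  Flow on (4->5): 3/8
Maximum flow = 10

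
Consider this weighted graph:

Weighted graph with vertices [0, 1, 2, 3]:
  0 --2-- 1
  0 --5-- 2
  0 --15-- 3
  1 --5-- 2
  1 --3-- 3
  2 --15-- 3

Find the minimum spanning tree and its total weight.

Applying Kruskal's algorithm (sort edges by weight, add if no cycle):
  Add (0,1) w=2
  Add (1,3) w=3
  Add (0,2) w=5
  Skip (1,2) w=5 (creates cycle)
  Skip (0,3) w=15 (creates cycle)
  Skip (2,3) w=15 (creates cycle)
MST weight = 10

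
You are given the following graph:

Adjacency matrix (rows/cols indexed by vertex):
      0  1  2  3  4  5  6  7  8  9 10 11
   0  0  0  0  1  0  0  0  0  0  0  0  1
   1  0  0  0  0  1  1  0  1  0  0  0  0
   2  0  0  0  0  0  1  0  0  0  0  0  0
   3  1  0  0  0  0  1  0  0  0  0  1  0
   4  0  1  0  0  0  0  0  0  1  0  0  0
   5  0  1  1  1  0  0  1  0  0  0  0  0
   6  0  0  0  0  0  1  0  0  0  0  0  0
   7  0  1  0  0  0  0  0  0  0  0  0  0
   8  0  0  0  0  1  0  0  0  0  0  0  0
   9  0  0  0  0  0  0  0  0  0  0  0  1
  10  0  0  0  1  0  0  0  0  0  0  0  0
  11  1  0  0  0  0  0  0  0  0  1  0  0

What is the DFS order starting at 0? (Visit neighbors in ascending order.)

DFS from vertex 0 (neighbors processed in ascending order):
Visit order: 0, 3, 5, 1, 4, 8, 7, 2, 6, 10, 11, 9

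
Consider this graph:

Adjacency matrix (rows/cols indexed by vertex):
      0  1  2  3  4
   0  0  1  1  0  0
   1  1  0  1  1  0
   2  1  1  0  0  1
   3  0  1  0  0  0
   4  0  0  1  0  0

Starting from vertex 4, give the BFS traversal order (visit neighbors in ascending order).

BFS from vertex 4 (neighbors processed in ascending order):
Visit order: 4, 2, 0, 1, 3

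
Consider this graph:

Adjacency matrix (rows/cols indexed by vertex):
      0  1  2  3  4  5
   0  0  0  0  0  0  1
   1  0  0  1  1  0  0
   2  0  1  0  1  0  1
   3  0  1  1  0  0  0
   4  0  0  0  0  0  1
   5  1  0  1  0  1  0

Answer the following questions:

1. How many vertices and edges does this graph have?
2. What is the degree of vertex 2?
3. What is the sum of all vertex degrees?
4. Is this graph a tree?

Count: 6 vertices, 6 edges.
Vertex 2 has neighbors [1, 3, 5], degree = 3.
Handshaking lemma: 2 * 6 = 12.
A tree on 6 vertices has 5 edges. This graph has 6 edges (1 extra). Not a tree.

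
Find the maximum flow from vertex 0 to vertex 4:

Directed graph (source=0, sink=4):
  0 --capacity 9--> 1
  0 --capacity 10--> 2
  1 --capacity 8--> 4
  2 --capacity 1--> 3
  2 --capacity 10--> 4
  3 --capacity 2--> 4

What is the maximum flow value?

Computing max flow:
  Flow on (0->1): 8/9
  Flow on (0->2): 10/10
  Flow on (1->4): 8/8
  Flow on (2->4): 10/10
Maximum flow = 18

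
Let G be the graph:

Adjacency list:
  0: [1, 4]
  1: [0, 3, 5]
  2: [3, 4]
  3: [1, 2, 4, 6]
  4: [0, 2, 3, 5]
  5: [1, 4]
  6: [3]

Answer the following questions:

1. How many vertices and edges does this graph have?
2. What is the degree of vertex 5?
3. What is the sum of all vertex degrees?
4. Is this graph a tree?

Count: 7 vertices, 9 edges.
Vertex 5 has neighbors [1, 4], degree = 2.
Handshaking lemma: 2 * 9 = 18.
A tree on 7 vertices has 6 edges. This graph has 9 edges (3 extra). Not a tree.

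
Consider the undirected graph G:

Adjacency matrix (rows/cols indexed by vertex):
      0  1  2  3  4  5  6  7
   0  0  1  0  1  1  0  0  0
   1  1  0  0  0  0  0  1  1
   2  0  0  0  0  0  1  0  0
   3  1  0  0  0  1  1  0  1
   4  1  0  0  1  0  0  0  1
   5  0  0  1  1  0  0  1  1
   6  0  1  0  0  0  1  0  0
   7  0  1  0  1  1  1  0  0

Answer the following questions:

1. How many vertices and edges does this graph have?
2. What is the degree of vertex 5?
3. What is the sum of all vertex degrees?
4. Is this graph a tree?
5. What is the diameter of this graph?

Count: 8 vertices, 12 edges.
Vertex 5 has neighbors [2, 3, 6, 7], degree = 4.
Handshaking lemma: 2 * 12 = 24.
A tree on 8 vertices has 7 edges. This graph has 12 edges (5 extra). Not a tree.
Diameter (longest shortest path) = 3.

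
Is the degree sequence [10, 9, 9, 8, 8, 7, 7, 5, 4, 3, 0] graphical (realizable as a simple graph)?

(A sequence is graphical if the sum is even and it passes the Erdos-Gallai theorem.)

Sum of degrees = 70. Sum is even but fails Erdos-Gallai. The sequence is NOT graphical.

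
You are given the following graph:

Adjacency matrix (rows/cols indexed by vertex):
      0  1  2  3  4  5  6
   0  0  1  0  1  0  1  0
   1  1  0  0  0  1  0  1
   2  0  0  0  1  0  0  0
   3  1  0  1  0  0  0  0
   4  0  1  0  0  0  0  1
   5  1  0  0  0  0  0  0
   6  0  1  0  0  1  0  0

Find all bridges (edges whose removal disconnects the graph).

A bridge is an edge whose removal increases the number of connected components.
Bridges found: (0,1), (0,3), (0,5), (2,3)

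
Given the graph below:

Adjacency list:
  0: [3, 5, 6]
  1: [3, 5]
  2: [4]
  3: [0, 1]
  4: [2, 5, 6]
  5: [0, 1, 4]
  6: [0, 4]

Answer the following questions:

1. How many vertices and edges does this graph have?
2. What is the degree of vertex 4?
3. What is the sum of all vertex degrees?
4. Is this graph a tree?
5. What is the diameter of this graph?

Count: 7 vertices, 8 edges.
Vertex 4 has neighbors [2, 5, 6], degree = 3.
Handshaking lemma: 2 * 8 = 16.
A tree on 7 vertices has 6 edges. This graph has 8 edges (2 extra). Not a tree.
Diameter (longest shortest path) = 4.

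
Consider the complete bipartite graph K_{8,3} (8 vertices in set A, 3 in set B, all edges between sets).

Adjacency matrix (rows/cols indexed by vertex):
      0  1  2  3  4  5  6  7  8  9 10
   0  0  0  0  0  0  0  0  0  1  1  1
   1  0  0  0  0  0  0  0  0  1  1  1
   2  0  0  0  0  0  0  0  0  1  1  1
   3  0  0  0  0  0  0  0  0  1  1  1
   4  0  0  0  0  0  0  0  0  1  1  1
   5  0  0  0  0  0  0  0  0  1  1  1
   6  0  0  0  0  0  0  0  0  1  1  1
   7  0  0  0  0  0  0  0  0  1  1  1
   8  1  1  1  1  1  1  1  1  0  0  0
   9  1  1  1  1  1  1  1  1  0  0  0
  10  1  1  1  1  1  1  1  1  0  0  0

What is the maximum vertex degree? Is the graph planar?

Set-A vertices have degree 3; set-B vertices have degree 8. Maximum degree = max(8,3) = 8.
K_{8,3} contains K_{3,3} as a subgraph (since both sides have >= 3 vertices); by Kuratowski's theorem it is not planar.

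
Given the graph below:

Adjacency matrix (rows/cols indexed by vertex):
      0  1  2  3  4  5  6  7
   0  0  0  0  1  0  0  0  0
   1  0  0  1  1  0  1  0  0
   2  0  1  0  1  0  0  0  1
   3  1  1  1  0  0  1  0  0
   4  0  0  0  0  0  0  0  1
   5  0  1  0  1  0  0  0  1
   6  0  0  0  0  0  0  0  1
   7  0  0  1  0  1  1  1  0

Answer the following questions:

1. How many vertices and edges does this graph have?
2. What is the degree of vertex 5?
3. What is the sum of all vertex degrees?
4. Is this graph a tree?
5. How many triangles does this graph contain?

Count: 8 vertices, 10 edges.
Vertex 5 has neighbors [1, 3, 7], degree = 3.
Handshaking lemma: 2 * 10 = 20.
A tree on 8 vertices has 7 edges. This graph has 10 edges (3 extra). Not a tree.
Number of triangles = 2.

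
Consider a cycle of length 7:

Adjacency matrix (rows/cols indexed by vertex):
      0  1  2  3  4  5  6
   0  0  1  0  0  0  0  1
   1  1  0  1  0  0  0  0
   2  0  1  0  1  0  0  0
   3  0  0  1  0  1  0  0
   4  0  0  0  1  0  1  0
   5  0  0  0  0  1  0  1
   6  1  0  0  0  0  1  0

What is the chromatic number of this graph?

This is an odd cycle (C_7). Odd cycles are not bipartite (any 2-coloring forces two adjacent vertices to match), and 3 colors suffice.
Chromatic number = 3.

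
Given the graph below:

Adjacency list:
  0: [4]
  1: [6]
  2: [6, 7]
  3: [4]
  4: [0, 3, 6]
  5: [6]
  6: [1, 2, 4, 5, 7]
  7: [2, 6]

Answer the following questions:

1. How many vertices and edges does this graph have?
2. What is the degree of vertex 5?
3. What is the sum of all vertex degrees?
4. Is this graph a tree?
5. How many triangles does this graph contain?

Count: 8 vertices, 8 edges.
Vertex 5 has neighbors [6], degree = 1.
Handshaking lemma: 2 * 8 = 16.
A tree on 8 vertices has 7 edges. This graph has 8 edges (1 extra). Not a tree.
Number of triangles = 1.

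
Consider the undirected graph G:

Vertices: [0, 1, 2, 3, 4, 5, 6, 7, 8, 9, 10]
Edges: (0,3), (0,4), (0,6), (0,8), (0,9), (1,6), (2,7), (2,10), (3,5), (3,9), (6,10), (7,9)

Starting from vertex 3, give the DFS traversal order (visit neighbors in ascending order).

DFS from vertex 3 (neighbors processed in ascending order):
Visit order: 3, 0, 4, 6, 1, 10, 2, 7, 9, 8, 5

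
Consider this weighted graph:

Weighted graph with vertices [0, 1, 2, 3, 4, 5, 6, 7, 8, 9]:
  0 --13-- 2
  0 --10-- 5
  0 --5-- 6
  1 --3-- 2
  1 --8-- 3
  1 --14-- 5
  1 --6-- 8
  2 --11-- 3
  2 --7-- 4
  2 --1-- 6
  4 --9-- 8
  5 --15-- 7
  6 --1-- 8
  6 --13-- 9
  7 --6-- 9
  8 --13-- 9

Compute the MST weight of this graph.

Applying Kruskal's algorithm (sort edges by weight, add if no cycle):
  Add (2,6) w=1
  Add (6,8) w=1
  Add (1,2) w=3
  Add (0,6) w=5
  Skip (1,8) w=6 (creates cycle)
  Add (7,9) w=6
  Add (2,4) w=7
  Add (1,3) w=8
  Skip (4,8) w=9 (creates cycle)
  Add (0,5) w=10
  Skip (2,3) w=11 (creates cycle)
  Skip (0,2) w=13 (creates cycle)
  Add (6,9) w=13
  Skip (8,9) w=13 (creates cycle)
  Skip (1,5) w=14 (creates cycle)
  Skip (5,7) w=15 (creates cycle)
MST weight = 54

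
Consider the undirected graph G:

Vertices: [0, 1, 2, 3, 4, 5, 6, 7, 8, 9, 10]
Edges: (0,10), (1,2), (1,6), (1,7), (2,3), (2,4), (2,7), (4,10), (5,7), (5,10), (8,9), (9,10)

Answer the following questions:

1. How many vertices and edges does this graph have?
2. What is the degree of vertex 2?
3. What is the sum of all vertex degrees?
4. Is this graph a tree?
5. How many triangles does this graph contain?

Count: 11 vertices, 12 edges.
Vertex 2 has neighbors [1, 3, 4, 7], degree = 4.
Handshaking lemma: 2 * 12 = 24.
A tree on 11 vertices has 10 edges. This graph has 12 edges (2 extra). Not a tree.
Number of triangles = 1.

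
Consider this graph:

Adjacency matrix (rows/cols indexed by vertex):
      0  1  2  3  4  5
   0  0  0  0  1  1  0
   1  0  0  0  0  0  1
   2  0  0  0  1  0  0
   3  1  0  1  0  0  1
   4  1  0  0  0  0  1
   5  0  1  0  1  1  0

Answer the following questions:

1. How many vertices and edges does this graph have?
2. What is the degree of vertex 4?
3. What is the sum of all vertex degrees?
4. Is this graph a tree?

Count: 6 vertices, 6 edges.
Vertex 4 has neighbors [0, 5], degree = 2.
Handshaking lemma: 2 * 6 = 12.
A tree on 6 vertices has 5 edges. This graph has 6 edges (1 extra). Not a tree.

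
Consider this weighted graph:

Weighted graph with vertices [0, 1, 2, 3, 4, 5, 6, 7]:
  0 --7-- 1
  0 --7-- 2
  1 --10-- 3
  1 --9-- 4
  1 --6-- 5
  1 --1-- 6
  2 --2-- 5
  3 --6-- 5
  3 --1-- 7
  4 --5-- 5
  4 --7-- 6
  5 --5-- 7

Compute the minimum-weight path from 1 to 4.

Using Dijkstra's algorithm from vertex 1:
Shortest path: 1 -> 6 -> 4
Total weight: 1 + 7 = 8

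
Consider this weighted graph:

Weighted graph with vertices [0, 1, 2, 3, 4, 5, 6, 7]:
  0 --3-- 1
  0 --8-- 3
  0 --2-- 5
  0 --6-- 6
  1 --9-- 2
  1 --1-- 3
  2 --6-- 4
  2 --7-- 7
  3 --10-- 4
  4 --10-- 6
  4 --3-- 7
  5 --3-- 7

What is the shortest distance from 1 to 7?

Using Dijkstra's algorithm from vertex 1:
Shortest path: 1 -> 0 -> 5 -> 7
Total weight: 3 + 2 + 3 = 8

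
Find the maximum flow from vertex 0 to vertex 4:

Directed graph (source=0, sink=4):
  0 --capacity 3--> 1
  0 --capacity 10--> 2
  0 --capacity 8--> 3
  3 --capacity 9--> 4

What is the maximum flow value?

Computing max flow:
  Flow on (0->3): 8/8
  Flow on (3->4): 8/9
Maximum flow = 8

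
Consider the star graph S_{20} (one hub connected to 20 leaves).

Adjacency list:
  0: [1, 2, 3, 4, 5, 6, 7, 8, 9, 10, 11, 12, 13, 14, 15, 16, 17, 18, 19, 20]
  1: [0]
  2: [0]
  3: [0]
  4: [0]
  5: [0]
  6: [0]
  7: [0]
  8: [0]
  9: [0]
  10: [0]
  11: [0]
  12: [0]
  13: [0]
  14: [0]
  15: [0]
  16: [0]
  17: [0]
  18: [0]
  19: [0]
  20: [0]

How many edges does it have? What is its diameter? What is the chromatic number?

Star graph S_{20}: the hub connects to all 20 leaves.
Edges = 20.
Diameter = 2 (any leaf to hub is 1, leaf to leaf through hub is 2).
Star graphs are bipartite (hub vs leaves), so chromatic number = 2.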